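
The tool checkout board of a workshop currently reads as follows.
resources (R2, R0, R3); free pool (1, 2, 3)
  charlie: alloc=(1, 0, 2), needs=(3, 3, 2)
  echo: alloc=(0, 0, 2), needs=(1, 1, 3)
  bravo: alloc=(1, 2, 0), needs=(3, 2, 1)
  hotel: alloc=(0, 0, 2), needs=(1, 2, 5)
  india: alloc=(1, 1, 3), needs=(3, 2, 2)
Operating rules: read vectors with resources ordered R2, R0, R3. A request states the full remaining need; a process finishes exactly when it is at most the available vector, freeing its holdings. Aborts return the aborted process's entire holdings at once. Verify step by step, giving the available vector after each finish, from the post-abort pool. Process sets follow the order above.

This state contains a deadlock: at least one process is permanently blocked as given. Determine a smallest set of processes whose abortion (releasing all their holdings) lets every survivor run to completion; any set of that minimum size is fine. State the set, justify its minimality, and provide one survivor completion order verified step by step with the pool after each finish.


Abort bravo and india.
Key observation: the deadlocked charlie becomes finishable only because bravo and india released (2, 3, 3); it completes at step 3 below.
No one abort is enough; case by case: charlie alone leaves bravo blocked (short on R2); echo alone leaves charlie blocked (short on R2 and R0); bravo alone leaves charlie blocked (short on R2); hotel alone leaves charlie blocked (short on R2 and R0); india alone leaves charlie blocked (short on R2).
Survivors finish in the order: hotel, echo, charlie. Check, step by step (pool after the aborts first):
  pool = (3, 5, 6)
  run hotel (needs (1, 2, 5), free (3, 5, 6)); after release of (0, 0, 2) the pool is (3, 5, 8)
  run echo (needs (1, 1, 3), free (3, 5, 8)); after release of (0, 0, 2) the pool is (3, 5, 10)
  run charlie (needs (3, 3, 2), free (3, 5, 10)); after release of (1, 0, 2) the pool is (4, 5, 12)


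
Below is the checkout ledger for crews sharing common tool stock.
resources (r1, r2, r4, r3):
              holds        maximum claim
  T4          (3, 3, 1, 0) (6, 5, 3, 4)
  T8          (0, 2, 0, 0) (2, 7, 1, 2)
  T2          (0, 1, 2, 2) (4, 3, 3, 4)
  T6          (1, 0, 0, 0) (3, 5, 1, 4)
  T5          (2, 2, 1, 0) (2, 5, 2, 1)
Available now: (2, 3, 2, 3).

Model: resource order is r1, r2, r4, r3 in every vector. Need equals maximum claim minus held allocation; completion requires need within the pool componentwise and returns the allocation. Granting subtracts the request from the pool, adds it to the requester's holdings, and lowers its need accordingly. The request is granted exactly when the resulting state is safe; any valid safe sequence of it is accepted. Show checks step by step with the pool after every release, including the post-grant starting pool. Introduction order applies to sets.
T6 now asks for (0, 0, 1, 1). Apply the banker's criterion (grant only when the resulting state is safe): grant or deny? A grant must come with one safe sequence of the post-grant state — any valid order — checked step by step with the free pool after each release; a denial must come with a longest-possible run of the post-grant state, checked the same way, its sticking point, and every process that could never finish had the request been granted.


GRANT — the state after the grant stays safe, e.g. via T5, T2, T8, T6, T4.
Key observation: after the grant the pool drops to (2, 3, 1, 2), which still lets T5 finish first and unwind the rest.
Verifying the post-grant state step by step:
  pool = (2, 3, 1, 2)
  run T5 (needs (0, 3, 1, 1), free (2, 3, 1, 2)); after release of (2, 2, 1, 0) the pool is (4, 5, 2, 2)
  run T2 (needs (4, 2, 1, 2), free (4, 5, 2, 2)); after release of (0, 1, 2, 2) the pool is (4, 6, 4, 4)
  run T8 (needs (2, 5, 1, 2), free (4, 6, 4, 4)); after release of (0, 2, 0, 0) the pool is (4, 8, 4, 4)
  run T6 (needs (2, 5, 0, 3), free (4, 8, 4, 4)); after release of (1, 0, 1, 1) the pool is (5, 8, 5, 5)
  run T4 (needs (3, 2, 2, 4), free (5, 8, 5, 5)); after release of (3, 3, 1, 0) the pool is (8, 11, 6, 5)


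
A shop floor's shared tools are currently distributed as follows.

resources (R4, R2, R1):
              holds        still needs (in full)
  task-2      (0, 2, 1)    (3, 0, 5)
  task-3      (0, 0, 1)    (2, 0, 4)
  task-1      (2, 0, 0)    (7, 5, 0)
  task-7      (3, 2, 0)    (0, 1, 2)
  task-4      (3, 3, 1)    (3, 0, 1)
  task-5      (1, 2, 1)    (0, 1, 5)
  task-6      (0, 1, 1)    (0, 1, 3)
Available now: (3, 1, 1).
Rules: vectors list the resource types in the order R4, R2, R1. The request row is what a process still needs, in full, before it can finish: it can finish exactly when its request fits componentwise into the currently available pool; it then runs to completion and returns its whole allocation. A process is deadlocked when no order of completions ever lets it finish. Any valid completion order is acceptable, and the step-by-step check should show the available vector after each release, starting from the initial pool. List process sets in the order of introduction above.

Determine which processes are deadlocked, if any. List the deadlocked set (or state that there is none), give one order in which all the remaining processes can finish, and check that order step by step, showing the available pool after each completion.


Deadlocked set: task-2, task-3, task-5 and task-6.
Key observation: R1 is the bottleneck — with task-4, task-7, task-1 done the pool holds (11, 6, 2), short of every remaining need.
One completion order for the rest: task-4, task-7, task-1. Verifying each step:
  pool = (3, 1, 1)
  task-4 needs (3, 0, 1) <= (3, 1, 1) -> finishes; pool += (3, 3, 1) = (6, 4, 2)
  task-7 needs (0, 1, 2) <= (6, 4, 2) -> finishes; pool += (3, 2, 0) = (9, 6, 2)
  task-1 needs (7, 5, 0) <= (9, 6, 2) -> finishes; pool += (2, 0, 0) = (11, 6, 2)
The blocked processes can never fit:
  task-2 cannot run: need (3, 0, 5) vs free (11, 6, 2) (insufficient R1)
  task-3 cannot run: need (2, 0, 4) vs free (11, 6, 2) (insufficient R1)
  task-5 cannot run: need (0, 1, 5) vs free (11, 6, 2) (insufficient R1)
  task-6 cannot run: need (0, 1, 3) vs free (11, 6, 2) (insufficient R1)


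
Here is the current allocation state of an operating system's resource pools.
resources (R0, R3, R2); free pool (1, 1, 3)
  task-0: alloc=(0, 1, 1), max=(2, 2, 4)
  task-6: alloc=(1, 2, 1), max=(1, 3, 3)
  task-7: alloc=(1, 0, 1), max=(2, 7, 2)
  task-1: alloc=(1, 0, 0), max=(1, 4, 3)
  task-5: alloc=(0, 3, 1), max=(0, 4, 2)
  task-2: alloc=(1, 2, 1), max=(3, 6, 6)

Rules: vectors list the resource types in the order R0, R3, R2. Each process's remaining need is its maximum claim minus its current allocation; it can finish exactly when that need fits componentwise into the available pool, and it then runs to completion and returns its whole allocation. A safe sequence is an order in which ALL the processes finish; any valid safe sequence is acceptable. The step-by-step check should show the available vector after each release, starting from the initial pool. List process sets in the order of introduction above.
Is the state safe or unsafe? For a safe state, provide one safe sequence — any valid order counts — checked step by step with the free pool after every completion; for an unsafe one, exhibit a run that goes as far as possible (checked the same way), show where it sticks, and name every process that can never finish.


The state is SAFE; one workable sequence: task-6, task-5, task-1, task-2, task-0, task-7.
Key observation: reading the order forward, task-6 is the first process whose need (0, 1, 2) meets the free pool (1, 1, 3) exactly on a resource it requests.
Step-by-step check:
  pool = (1, 1, 3)
  task-6: need (0, 1, 2) fits (1, 1, 3); releases (1, 2, 1), pool now (2, 3, 4)
  task-5: need (0, 1, 1) fits (2, 3, 4); releases (0, 3, 1), pool now (2, 6, 5)
  task-1: need (0, 4, 3) fits (2, 6, 5); releases (1, 0, 0), pool now (3, 6, 5)
  task-2: need (2, 4, 5) fits (3, 6, 5); releases (1, 2, 1), pool now (4, 8, 6)
  task-0: need (2, 1, 3) fits (4, 8, 6); releases (0, 1, 1), pool now (4, 9, 7)
  task-7: need (1, 7, 1) fits (4, 9, 7); releases (1, 0, 1), pool now (5, 9, 8)


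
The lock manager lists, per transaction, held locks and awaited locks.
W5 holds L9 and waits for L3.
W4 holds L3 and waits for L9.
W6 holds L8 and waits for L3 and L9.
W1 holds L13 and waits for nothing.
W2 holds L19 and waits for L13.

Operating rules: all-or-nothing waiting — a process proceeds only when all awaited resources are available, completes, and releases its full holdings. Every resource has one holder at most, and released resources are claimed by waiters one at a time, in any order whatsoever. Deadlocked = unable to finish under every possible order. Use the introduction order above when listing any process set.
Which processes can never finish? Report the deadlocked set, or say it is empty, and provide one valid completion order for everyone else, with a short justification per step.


The deadlocked set is W5, W4 and W6.
Key observation: W5 -> W4 -> W5 is a circular wait — nothing in it can go first; W6 waits into the deadlock from upstream.
One completion order for the rest: W1, W2.
Step-by-step check:
  W1 waits on nothing -> runs at once and releases L13
  W2: everything it awaited (L13) is free; runs, freeing L19


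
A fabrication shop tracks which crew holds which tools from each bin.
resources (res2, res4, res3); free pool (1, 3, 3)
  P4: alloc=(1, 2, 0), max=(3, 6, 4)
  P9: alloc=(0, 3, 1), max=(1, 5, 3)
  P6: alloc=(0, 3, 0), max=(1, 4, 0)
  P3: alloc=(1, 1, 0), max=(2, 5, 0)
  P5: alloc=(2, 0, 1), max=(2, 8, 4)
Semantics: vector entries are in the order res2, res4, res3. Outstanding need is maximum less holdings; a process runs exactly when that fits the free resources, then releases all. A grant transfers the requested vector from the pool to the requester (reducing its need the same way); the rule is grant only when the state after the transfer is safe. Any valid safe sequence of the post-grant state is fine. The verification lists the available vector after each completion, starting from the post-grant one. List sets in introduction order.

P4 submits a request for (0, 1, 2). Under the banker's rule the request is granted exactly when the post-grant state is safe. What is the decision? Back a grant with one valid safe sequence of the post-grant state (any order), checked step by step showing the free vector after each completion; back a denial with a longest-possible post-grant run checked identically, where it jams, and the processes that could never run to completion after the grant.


DENY. Granting would leave the state unsafe.
Key observation: no order helps: past P6, P3, the free pool tops out at (2, 6, 1), below what each blocked process needs in res3.
Pretend the grant happened; the run P6, P3 goes as far as possible. Verifying each step:
  pool = (1, 2, 1)
  run P6 (needs (1, 1, 0), free (1, 2, 1)); after release of (0, 3, 0) the pool is (1, 5, 1)
  run P3 (needs (1, 4, 0), free (1, 5, 1)); after release of (1, 1, 0) the pool is (2, 6, 1)
  P4 cannot run: need (2, 3, 2) vs free (2, 6, 1) (insufficient res3)
  P9 cannot run: need (1, 2, 2) vs free (2, 6, 1) (insufficient res3)
  P5 cannot run: need (0, 8, 3) vs free (2, 6, 1) (insufficient res4 and res3)
Post-grant, the permanently blocked set is P4, P9 and P5.


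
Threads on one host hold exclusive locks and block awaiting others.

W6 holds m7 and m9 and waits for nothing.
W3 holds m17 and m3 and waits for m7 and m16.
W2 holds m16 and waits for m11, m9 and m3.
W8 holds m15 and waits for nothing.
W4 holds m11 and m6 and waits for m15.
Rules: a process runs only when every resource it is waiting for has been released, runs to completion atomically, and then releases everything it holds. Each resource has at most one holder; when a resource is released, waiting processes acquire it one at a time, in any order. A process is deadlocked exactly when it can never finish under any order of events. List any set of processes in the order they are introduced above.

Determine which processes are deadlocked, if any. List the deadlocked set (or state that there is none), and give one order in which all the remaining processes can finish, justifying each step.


Deadlocked set: W3 and W2.
Key observation: along W3 -> W2 -> W3, each member waits on what the next one holds — a deadlock; no other process is dragged down with it.
One completion order for the rest: W8, W6, W4.
Step-by-step check:
  W8 waits on nothing -> runs at once and releases m15
  W6 waits on nothing -> runs at once and releases m7 and m9
  W4: everything it awaited (m15) is free; runs, freeing m11 and m6


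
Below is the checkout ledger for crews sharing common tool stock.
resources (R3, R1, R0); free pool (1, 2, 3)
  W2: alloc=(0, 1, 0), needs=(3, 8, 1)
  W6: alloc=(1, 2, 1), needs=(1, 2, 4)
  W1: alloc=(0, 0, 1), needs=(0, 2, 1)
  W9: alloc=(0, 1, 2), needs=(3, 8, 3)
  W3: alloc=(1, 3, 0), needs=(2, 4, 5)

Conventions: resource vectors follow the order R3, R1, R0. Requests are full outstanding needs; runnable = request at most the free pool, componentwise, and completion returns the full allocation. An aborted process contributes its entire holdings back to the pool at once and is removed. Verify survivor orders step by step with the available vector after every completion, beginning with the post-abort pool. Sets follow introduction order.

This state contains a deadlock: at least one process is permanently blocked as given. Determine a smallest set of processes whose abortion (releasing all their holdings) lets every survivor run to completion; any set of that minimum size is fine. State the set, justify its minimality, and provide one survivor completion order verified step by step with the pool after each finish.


Minimum abort set: W2.
Key observation: before aborting W2, W9 was permanently blocked — no order could ever run it; afterwards it completes at step 4.
Minimality: the empty abort set fails — the state is deadlocked as it stands.
Survivors finish in the order: W1, W6, W3, W9. Check, step by step (pool after the aborts first):
  pool = (1, 3, 3)
  run W1 (needs (0, 2, 1), free (1, 3, 3)); after release of (0, 0, 1) the pool is (1, 3, 4)
  run W6 (needs (1, 2, 4), free (1, 3, 4)); after release of (1, 2, 1) the pool is (2, 5, 5)
  run W3 (needs (2, 4, 5), free (2, 5, 5)); after release of (1, 3, 0) the pool is (3, 8, 5)
  run W9 (needs (3, 8, 3), free (3, 8, 5)); after release of (0, 1, 2) the pool is (3, 9, 7)


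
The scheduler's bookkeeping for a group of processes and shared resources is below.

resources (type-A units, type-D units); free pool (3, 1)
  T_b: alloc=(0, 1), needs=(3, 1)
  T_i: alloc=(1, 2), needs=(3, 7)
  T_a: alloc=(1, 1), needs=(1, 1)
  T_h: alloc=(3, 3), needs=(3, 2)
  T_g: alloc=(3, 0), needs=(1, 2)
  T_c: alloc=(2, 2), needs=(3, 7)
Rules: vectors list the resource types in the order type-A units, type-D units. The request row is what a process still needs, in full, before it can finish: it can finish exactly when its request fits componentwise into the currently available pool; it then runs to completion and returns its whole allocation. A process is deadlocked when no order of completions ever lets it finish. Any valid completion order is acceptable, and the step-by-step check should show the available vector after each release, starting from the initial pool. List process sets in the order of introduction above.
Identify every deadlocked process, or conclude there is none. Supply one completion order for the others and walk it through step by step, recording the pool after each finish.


Deadlocked set: T_i and T_c.
Key observation: the pool after T_b, T_g, T_a, T_h is (10, 6); every surviving request exceeds it in type-D units, so progress ends there.
A valid finishing order for the others: T_b, T_g, T_a, T_h. Walking it through:
  pool = (3, 1)
  T_b: need (3, 1) fits (3, 1); releases (0, 1), pool now (3, 2)
  T_g: need (1, 2) fits (3, 2); releases (3, 0), pool now (6, 2)
  T_a: need (1, 1) fits (6, 2); releases (1, 1), pool now (7, 3)
  T_h: need (3, 2) fits (7, 3); releases (3, 3), pool now (10, 6)
The stuck group stays short no matter what:
  T_i still needs (3, 7) but only (10, 6) is free — short on type-D units
  T_c still needs (3, 7) but only (10, 6) is free — short on type-D units


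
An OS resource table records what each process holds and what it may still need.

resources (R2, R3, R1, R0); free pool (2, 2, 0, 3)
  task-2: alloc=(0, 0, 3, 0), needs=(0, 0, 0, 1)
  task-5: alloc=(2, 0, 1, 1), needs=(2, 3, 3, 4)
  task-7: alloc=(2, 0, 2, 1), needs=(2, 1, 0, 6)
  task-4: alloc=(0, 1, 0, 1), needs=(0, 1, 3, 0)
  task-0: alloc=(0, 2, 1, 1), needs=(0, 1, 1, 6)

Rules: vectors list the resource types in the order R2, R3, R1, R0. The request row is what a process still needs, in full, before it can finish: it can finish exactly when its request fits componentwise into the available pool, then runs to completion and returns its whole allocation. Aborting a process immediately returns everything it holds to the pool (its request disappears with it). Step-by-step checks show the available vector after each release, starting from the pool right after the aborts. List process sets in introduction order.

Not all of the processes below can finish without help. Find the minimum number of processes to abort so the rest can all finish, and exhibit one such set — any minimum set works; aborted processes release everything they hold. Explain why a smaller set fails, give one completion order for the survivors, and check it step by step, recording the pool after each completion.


Minimum abort set: task-7.
Key observation: the deadlocked task-0 becomes finishable only because task-7 released (2, 0, 2, 1); it completes at step 4 below.
Minimality: the empty abort set fails — the state is deadlocked as it stands.
One survivor order: task-2, task-4, task-5, task-0. Verifying each step (post-abort pool first):
  pool = (4, 2, 2, 4)
  task-2 needs (0, 0, 0, 1) <= (4, 2, 2, 4) -> finishes; pool += (0, 0, 3, 0) = (4, 2, 5, 4)
  task-4 needs (0, 1, 3, 0) <= (4, 2, 5, 4) -> finishes; pool += (0, 1, 0, 1) = (4, 3, 5, 5)
  task-5 needs (2, 3, 3, 4) <= (4, 3, 5, 5) -> finishes; pool += (2, 0, 1, 1) = (6, 3, 6, 6)
  task-0 needs (0, 1, 1, 6) <= (6, 3, 6, 6) -> finishes; pool += (0, 2, 1, 1) = (6, 5, 7, 7)


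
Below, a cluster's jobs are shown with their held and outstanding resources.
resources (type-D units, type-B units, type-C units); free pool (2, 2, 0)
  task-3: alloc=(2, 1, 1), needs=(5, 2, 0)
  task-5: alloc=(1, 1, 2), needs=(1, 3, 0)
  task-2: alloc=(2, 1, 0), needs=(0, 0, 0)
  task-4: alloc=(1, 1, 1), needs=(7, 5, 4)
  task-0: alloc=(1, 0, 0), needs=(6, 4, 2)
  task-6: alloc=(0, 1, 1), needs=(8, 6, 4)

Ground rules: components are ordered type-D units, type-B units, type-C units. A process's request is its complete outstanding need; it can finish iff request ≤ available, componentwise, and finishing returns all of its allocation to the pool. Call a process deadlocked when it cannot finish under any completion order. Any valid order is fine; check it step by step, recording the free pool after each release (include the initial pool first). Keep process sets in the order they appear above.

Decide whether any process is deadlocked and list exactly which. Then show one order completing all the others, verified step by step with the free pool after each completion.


Deadlocked set: task-4 and task-6.
Key observation: no order helps: past task-2, task-5, task-3, task-0, the free pool tops out at (8, 5, 3), below what each blocked process needs in type-C units.
One completion order for the rest: task-2, task-5, task-3, task-0. Walking it through:
  pool = (2, 2, 0)
  task-2 needs (0, 0, 0) <= (2, 2, 0) -> finishes; pool += (2, 1, 0) = (4, 3, 0)
  task-5 needs (1, 3, 0) <= (4, 3, 0) -> finishes; pool += (1, 1, 2) = (5, 4, 2)
  task-3 needs (5, 2, 0) <= (5, 4, 2) -> finishes; pool += (2, 1, 1) = (7, 5, 3)
  task-0 needs (6, 4, 2) <= (7, 5, 3) -> finishes; pool += (1, 0, 0) = (8, 5, 3)
The blocked processes can never fit:
  blocked: task-4 wants (7, 5, 4), pool (8, 5, 3) — not enough type-C units
  blocked: task-6 wants (8, 6, 4), pool (8, 5, 3) — not enough type-B units and type-C units


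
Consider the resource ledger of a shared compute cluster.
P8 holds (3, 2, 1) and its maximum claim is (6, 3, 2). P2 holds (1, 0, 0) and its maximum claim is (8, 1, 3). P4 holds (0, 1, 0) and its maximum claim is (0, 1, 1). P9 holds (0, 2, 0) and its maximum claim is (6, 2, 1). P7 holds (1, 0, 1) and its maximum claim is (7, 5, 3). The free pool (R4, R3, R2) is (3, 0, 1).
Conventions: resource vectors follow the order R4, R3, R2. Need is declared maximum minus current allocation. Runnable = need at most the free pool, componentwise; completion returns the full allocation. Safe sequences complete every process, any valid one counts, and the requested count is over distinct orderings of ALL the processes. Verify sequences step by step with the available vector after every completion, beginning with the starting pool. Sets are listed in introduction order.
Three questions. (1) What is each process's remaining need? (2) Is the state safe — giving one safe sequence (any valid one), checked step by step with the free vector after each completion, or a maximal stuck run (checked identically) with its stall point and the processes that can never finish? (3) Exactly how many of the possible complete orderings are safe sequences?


(1) Need matrix, components ordered R4, R3, R2:
  P8: (3, 1, 1)
  P2: (7, 1, 3)
  P4: (0, 0, 1)
  P9: (6, 0, 1)
  P7: (6, 5, 2)
(2) SAFE, for example via the order P4, P8, P9, P7, P2.
Key observation: P4 is the earliest step where a requested resource binds exactly: need (0, 0, 1), pool (3, 0, 1) at its turn.
Walking it through:
  pool = (3, 0, 1)
  run P4 (needs (0, 0, 1), free (3, 0, 1)); after release of (0, 1, 0) the pool is (3, 1, 1)
  run P8 (needs (3, 1, 1), free (3, 1, 1)); after release of (3, 2, 1) the pool is (6, 3, 2)
  run P9 (needs (6, 0, 1), free (6, 3, 2)); after release of (0, 2, 0) the pool is (6, 5, 2)
  run P7 (needs (6, 5, 2), free (6, 5, 2)); after release of (1, 0, 1) the pool is (7, 5, 3)
  run P2 (needs (7, 1, 3), free (7, 5, 3)); after release of (1, 0, 0) the pool is (8, 5, 3)
(3) The exact count: 1 of the possible complete orderings is a safe sequence.


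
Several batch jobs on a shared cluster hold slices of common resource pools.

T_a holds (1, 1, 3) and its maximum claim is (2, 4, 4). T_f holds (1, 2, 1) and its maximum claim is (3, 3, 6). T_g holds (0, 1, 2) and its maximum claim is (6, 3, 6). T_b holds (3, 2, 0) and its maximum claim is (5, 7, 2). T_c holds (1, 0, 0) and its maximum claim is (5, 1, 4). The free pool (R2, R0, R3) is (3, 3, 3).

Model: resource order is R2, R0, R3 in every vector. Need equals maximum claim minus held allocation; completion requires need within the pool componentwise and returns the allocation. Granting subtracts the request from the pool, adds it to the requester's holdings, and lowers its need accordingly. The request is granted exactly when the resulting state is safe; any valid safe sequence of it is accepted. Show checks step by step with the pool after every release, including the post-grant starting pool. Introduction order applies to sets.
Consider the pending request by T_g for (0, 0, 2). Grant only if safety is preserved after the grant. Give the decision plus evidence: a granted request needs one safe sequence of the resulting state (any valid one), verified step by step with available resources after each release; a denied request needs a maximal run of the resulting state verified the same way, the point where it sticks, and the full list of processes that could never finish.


DENY — the pretend-granted state is unsafe.
Key observation: after T_a, T_c the pool peaks at (5, 4, 4), and each blocked process is short somewhere: T_f on R3; T_g on R2; T_b on R0.
On the post-grant state, T_a, T_c is a maximal run — nothing extends it. Step-by-step check:
  pool = (3, 3, 1)
  run T_a (needs (1, 3, 1), free (3, 3, 1)); after release of (1, 1, 3) the pool is (4, 4, 4)
  run T_c (needs (4, 1, 4), free (4, 4, 4)); after release of (1, 0, 0) the pool is (5, 4, 4)
  T_f cannot run: need (2, 1, 5) vs free (5, 4, 4) (insufficient R3)
  T_g cannot run: need (6, 2, 2) vs free (5, 4, 4) (insufficient R2)
  T_b cannot run: need (2, 5, 2) vs free (5, 4, 4) (insufficient R0)
Processes that could never finish after the grant: T_f, T_g and T_b.


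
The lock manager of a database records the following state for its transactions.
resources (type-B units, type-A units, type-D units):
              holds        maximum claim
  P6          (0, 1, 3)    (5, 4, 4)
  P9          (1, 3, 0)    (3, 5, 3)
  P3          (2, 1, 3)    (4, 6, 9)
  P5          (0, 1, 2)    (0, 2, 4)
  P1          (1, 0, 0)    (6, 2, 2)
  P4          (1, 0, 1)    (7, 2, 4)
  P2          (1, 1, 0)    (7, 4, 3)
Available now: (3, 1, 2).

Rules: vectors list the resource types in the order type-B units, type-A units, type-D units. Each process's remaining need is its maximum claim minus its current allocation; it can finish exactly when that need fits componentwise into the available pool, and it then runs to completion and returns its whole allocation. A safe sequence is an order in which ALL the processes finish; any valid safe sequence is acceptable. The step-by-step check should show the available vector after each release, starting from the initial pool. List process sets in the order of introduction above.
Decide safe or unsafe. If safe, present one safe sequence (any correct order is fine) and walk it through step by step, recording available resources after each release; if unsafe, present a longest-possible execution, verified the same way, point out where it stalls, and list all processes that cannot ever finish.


The state is UNSAFE.
Key observation: after P5, P9 the pool peaks at (4, 5, 4), and each blocked process is short somewhere: P6 on type-B units; P3 on type-D units; P1 on type-B units; P4 on type-B units; P2 on type-B units.
The run P5, P9 cannot be extended any further. Walking it through:
  pool = (3, 1, 2)
  run P5 (needs (0, 1, 2), free (3, 1, 2)); after release of (0, 1, 2) the pool is (3, 2, 4)
  run P9 (needs (2, 2, 3), free (3, 2, 4)); after release of (1, 3, 0) the pool is (4, 5, 4)
  blocked: P6 wants (5, 3, 1), pool (4, 5, 4) — not enough type-B units
  blocked: P3 wants (2, 5, 6), pool (4, 5, 4) — not enough type-D units
  blocked: P1 wants (5, 2, 2), pool (4, 5, 4) — not enough type-B units
  blocked: P4 wants (6, 2, 3), pool (4, 5, 4) — not enough type-B units
  blocked: P2 wants (6, 3, 3), pool (4, 5, 4) — not enough type-B units
Never able to finish: P6, P3, P1, P4 and P2.


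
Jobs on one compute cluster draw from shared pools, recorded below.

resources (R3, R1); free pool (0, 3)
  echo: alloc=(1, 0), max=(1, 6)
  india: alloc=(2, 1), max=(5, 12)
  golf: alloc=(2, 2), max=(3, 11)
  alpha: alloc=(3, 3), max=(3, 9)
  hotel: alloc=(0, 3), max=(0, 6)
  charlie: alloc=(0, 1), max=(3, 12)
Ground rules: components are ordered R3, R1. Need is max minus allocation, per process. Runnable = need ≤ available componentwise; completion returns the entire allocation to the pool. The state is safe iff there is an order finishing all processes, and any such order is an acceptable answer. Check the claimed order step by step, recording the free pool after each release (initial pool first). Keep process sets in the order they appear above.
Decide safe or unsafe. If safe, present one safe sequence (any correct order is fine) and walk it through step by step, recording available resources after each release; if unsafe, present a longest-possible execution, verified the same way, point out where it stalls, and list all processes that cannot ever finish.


The state is SAFE; one workable sequence: hotel, alpha, golf, charlie, echo, india.
Key observation: hotel marks the first exact bind of the order: its need (0, 3) fits the free (0, 3) with zero slack on a requested resource.
Verifying each step:
  pool = (0, 3)
  hotel needs (0, 3) <= (0, 3) -> finishes; pool += (0, 3) = (0, 6)
  alpha needs (0, 6) <= (0, 6) -> finishes; pool += (3, 3) = (3, 9)
  golf needs (1, 9) <= (3, 9) -> finishes; pool += (2, 2) = (5, 11)
  charlie needs (3, 11) <= (5, 11) -> finishes; pool += (0, 1) = (5, 12)
  echo needs (0, 6) <= (5, 12) -> finishes; pool += (1, 0) = (6, 12)
  india needs (3, 11) <= (6, 12) -> finishes; pool += (2, 1) = (8, 13)


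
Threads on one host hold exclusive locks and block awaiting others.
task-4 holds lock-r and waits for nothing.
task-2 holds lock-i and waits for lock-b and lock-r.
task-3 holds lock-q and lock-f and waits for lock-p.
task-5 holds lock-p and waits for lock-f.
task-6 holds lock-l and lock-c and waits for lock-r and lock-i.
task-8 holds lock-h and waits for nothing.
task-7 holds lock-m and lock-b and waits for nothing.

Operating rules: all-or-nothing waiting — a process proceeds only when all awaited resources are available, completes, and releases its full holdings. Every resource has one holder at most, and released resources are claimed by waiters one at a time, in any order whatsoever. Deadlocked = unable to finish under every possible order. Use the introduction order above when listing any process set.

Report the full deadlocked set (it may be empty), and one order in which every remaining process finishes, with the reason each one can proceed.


The deadlocked set is task-3 and task-5.
Key observation: the cycle task-3 -> task-5 -> task-3 can never break — each member waits on the next; no other process is dragged down with it.
One completion order for the rest: task-4, task-7, task-2, task-8, task-6.
Check, step by step:
  task-4 waits on nothing -> runs at once and releases lock-r
  task-7 waits on nothing -> runs at once and releases lock-m and lock-b
  task-2: everything it awaited (lock-b and lock-r) is free; runs, freeing lock-i
  task-8 waits on nothing -> runs at once and releases lock-h
  task-6: everything it awaited (lock-r and lock-i) is free; runs, freeing lock-l and lock-c


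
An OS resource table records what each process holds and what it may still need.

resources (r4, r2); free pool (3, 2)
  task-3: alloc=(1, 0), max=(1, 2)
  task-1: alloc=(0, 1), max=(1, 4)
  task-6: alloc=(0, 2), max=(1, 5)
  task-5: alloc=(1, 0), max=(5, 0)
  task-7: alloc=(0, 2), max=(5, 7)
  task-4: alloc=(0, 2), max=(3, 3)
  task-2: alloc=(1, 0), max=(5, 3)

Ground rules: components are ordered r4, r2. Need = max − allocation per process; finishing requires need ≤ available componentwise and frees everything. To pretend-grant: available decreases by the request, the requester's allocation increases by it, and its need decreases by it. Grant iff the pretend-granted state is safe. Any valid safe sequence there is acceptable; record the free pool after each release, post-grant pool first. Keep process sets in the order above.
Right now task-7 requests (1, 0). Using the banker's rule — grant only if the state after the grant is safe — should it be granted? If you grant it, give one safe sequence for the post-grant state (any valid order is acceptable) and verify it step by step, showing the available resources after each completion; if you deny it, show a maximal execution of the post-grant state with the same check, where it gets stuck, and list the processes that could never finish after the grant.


DENY: after the grant no complete ordering would exist.
Key observation: even finishing task-3, task-4, task-6, task-1 leaves just (3, 7) free — too little r4 for any of the remaining processes.
Pretend the grant happened; the run task-3, task-4, task-6, task-1 goes as far as possible. Walking it through:
  pool = (2, 2)
  task-3 needs (0, 2) <= (2, 2) -> finishes; pool += (1, 0) = (3, 2)
  task-4 needs (3, 1) <= (3, 2) -> finishes; pool += (0, 2) = (3, 4)
  task-6 needs (1, 3) <= (3, 4) -> finishes; pool += (0, 2) = (3, 6)
  task-1 needs (1, 3) <= (3, 6) -> finishes; pool += (0, 1) = (3, 7)
  task-5 cannot run: need (4, 0) vs free (3, 7) (insufficient r4)
  task-7 cannot run: need (4, 5) vs free (3, 7) (insufficient r4)
  task-2 cannot run: need (4, 3) vs free (3, 7) (insufficient r4)
Processes that could never finish after the grant: task-5, task-7 and task-2.


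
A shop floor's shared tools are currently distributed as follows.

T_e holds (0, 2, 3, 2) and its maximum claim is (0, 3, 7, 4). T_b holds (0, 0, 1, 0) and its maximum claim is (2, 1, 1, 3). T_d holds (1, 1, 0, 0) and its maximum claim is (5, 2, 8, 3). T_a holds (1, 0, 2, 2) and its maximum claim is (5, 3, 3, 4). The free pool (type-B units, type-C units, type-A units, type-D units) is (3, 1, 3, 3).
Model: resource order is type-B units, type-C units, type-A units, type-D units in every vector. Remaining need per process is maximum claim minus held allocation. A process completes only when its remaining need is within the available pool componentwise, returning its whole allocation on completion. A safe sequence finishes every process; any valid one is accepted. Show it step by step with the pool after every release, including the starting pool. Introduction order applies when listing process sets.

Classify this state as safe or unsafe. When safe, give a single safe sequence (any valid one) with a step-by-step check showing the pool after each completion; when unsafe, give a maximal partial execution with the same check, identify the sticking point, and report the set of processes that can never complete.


The state is UNSAFE.
Key observation: the wall is type-B units: completing T_b, T_e brings the pool only to (3, 3, 7, 5), and all the rest need more.
A maximal execution: T_b, T_e — then nothing else fits. Walking it through:
  pool = (3, 1, 3, 3)
  T_b needs (2, 1, 0, 3) <= (3, 1, 3, 3) -> finishes; pool += (0, 0, 1, 0) = (3, 1, 4, 3)
  T_e needs (0, 1, 4, 2) <= (3, 1, 4, 3) -> finishes; pool += (0, 2, 3, 2) = (3, 3, 7, 5)
  T_d still needs (4, 1, 8, 3) but only (3, 3, 7, 5) is free — short on type-B units and type-A units
  T_a still needs (4, 3, 1, 2) but only (3, 3, 7, 5) is free — short on type-B units
Permanently blocked: T_d and T_a.


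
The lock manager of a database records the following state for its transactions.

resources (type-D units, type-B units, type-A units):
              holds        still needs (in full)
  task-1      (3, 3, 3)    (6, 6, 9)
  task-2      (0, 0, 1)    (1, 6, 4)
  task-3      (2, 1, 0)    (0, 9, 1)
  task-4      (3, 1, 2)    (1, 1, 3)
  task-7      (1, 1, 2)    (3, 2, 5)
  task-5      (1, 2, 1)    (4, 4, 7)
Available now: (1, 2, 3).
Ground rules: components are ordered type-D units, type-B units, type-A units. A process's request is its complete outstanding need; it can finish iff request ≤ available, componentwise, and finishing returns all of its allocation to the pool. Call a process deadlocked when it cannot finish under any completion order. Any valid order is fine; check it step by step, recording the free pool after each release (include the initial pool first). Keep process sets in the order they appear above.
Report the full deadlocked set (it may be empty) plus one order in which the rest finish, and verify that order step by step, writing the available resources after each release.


The deadlocked set is empty.
Key observation: task-4 fits the free pool immediately, and its release cascades until everyone finishes.
A valid finishing order for the others: task-4, task-7, task-5, task-2, task-1, task-3. Step-by-step check:
  pool = (1, 2, 3)
  run task-4 (needs (1, 1, 3), free (1, 2, 3)); after release of (3, 1, 2) the pool is (4, 3, 5)
  run task-7 (needs (3, 2, 5), free (4, 3, 5)); after release of (1, 1, 2) the pool is (5, 4, 7)
  run task-5 (needs (4, 4, 7), free (5, 4, 7)); after release of (1, 2, 1) the pool is (6, 6, 8)
  run task-2 (needs (1, 6, 4), free (6, 6, 8)); after release of (0, 0, 1) the pool is (6, 6, 9)
  run task-1 (needs (6, 6, 9), free (6, 6, 9)); after release of (3, 3, 3) the pool is (9, 9, 12)
  run task-3 (needs (0, 9, 1), free (9, 9, 12)); after release of (2, 1, 0) the pool is (11, 10, 12)


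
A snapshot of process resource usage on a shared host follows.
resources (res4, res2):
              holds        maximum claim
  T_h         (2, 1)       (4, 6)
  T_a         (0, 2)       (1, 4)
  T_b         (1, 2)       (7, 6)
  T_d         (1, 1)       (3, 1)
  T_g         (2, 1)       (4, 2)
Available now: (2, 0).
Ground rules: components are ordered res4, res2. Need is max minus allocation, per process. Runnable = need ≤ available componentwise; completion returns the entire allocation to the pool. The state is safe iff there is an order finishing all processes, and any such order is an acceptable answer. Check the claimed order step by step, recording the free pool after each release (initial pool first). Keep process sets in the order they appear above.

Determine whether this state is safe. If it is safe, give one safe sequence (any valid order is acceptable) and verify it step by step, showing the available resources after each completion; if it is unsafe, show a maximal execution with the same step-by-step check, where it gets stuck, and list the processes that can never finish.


The state is UNSAFE.
Key observation: after T_d, T_g, T_a the pool peaks at (5, 4), and each blocked process is short somewhere: T_h on res2; T_b on res4.
The run T_d, T_g, T_a cannot be extended any further. Walking it through:
  pool = (2, 0)
  T_d needs (2, 0) <= (2, 0) -> finishes; pool += (1, 1) = (3, 1)
  T_g needs (2, 1) <= (3, 1) -> finishes; pool += (2, 1) = (5, 2)
  T_a needs (1, 2) <= (5, 2) -> finishes; pool += (0, 2) = (5, 4)
  T_h cannot run: need (2, 5) vs free (5, 4) (insufficient res2)
  T_b cannot run: need (6, 4) vs free (5, 4) (insufficient res4)
Permanently blocked: T_h and T_b.


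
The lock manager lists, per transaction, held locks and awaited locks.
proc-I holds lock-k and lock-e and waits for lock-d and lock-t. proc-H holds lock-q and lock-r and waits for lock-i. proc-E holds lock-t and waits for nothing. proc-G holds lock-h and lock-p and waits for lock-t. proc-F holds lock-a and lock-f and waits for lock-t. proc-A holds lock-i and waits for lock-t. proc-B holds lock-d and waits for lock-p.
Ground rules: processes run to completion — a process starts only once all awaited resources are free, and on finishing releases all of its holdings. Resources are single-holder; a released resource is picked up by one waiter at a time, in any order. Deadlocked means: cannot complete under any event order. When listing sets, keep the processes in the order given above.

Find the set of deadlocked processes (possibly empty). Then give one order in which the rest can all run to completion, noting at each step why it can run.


Nothing here is deadlocked.
Key observation: the wait graph is acyclic; completion cascades from the unblocked processes through everyone else.
A valid finishing order for the others: proc-E, proc-A, proc-G, proc-B, proc-I, proc-F, proc-H.
Step-by-step check:
  proc-E waits on nothing -> runs at once and releases lock-t
  proc-A: everything it awaited (lock-t) is free; runs, freeing lock-i
  proc-G: everything it awaited (lock-t) is free; runs, freeing lock-h and lock-p
  proc-B: everything it awaited (lock-p) is free; runs, freeing lock-d
  proc-I: everything it awaited (lock-d and lock-t) is free; runs, freeing lock-k and lock-e
  proc-F: everything it awaited (lock-t) is free; runs, freeing lock-a and lock-f
  proc-H: everything it awaited (lock-i) is free; runs, freeing lock-q and lock-r


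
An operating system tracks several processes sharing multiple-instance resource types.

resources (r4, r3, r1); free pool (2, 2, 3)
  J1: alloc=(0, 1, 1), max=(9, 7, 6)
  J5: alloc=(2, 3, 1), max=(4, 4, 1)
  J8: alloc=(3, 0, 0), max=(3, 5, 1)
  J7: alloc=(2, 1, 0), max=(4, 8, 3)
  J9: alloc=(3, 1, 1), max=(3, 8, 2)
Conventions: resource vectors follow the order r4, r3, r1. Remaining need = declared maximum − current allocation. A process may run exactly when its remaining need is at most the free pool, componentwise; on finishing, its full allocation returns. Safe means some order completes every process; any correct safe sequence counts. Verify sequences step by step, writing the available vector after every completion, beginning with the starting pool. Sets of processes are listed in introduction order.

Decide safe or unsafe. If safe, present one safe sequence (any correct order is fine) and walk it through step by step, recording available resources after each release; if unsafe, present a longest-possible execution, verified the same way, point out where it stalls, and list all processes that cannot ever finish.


The state is UNSAFE.
Key observation: no order helps: past J5, J8, the free pool tops out at (7, 5, 4), below what each blocked process needs in r3.
Going as far as possible: J5, J8; after that, nothing fits. Verifying each step:
  pool = (2, 2, 3)
  J5: need (2, 1, 0) fits (2, 2, 3); releases (2, 3, 1), pool now (4, 5, 4)
  J8: need (0, 5, 1) fits (4, 5, 4); releases (3, 0, 0), pool now (7, 5, 4)
  J1 cannot run: need (9, 6, 5) vs free (7, 5, 4) (insufficient r4, r3 and r1)
  J7 cannot run: need (2, 7, 3) vs free (7, 5, 4) (insufficient r3)
  J9 cannot run: need (0, 7, 1) vs free (7, 5, 4) (insufficient r3)
Permanently blocked: J1, J7 and J9.
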